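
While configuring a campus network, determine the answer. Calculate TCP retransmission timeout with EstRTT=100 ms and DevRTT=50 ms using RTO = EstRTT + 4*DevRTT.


Given: EstRTT = 100 ms, DevRTT = 50 ms
Timeout = EstRTT + 4 * DevRTT
4 * DevRTT = 4 * 50 = 200
Timeout = 100 + 200 = 300 ms

300


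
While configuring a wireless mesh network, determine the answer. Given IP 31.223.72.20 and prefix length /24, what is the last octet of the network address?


Given: IP = 31.223.72.20, prefix = /24
Subnet mask = 255.255.255.0
Last octet of IP: 20
Last octet of mask: 0
Network last octet = 20 AND 0 = 0

0


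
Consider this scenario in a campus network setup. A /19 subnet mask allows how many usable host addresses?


Given: subnet mask /19
Host bits = 32 - 19 = 13
Total addresses = 2^13 = 8192
Usable hosts = 8192 - 2 (network + broadcast) = 8190

8190


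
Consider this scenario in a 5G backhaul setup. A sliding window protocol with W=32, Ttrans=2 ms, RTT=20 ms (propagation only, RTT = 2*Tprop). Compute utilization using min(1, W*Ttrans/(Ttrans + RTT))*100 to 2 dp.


Given: W = 32, Ttrans = 2 ms, RTT = 20 ms (= 2 * Tprop, Tprop = 10 ms)
Cycle time = Ttrans + RTT = 2 + 20 = 22 ms (first packet sent until its ACK returns)
W * Ttrans = 32 * 2 = 64 ms of sending per cycle
W * Ttrans / (Ttrans + RTT) = 64 / 22 = 2.909091
U = min(1, 2.909091) = 1.000000
U% = 100.00%

100.00


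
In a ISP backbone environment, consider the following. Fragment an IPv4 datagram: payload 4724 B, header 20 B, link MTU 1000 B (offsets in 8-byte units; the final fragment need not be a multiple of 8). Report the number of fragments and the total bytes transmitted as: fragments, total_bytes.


Max data per non-final fragment = floor((MTU - header)/8)*8 = floor((1000 - 20)/8)*8 = floor(980/8)*8 = 976 B
Final fragment needs no 8-byte alignment: it can carry up to MTU - header = 980 B
Non-final fragments needed = ceil((payload - 980) / 976) = ceil(3744/976) = ceil(3.8361) = 4
Number of fragments = 4 + 1 = 5
Fragment sizes (data): 4 * 976 B + 820 B (last, 820 <= 980 OK)
Total bytes sent = payload + n_frags * header = 4724 + 5*20 = 4724 + 100 = 4824 B

5, 4824


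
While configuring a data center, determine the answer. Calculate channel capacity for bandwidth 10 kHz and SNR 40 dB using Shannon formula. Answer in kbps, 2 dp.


Given: B = 10 kHz, SNR = 40 dB
SNR linear = 10^(40/10) = 10000
1 + SNR = 10001
log2(10001) = 13.2878566418
C = 10 * 1000 * 13.2878566418 = 132878.5664 bps
C = 132.878566 kbps -> 132.88 kbps (2 dp)

132.88


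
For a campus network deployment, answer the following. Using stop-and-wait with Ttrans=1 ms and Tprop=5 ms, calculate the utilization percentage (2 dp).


Given: Ttrans = 1 ms, Tprop = 5 ms
RTT = 2 * Tprop = 2 * 5 = 10 ms
U = Ttrans / (Ttrans + RTT)
U = 1 / (1 + 10)
U = 1 / 11 = 0.090909
U% = 9.09%

9.09


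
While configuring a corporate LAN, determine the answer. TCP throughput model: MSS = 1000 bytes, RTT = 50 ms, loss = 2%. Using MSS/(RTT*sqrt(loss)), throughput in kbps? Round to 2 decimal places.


Given: MSS = 1000 bytes, RTT = 50 ms, loss = 2%
RTT in seconds = 50 / 1000 = 0.05
Loss rate = 2% = 0.02
sqrt(loss) = sqrt(0.02) = 0.141421356237
Throughput (bytes/s) = 1000 / (0.05 * 0.141421356237) = 141421.3562
Throughput (kbps) = 141421.3562 * 8 / 1000 = 1131.370850 -> 1131.37 kbps (2 dp)

1131.37


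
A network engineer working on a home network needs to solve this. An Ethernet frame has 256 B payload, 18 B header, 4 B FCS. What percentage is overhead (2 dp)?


Given: payload = 256 B, header = 18 B, trailer = 4 B
Overhead bytes = header + trailer = 18 + 4 = 22
Total frame = payload + overhead = 256 + 22 = 278
Overhead % = 22 / 278 * 100 = 7.9137% -> 7.91% (2 dp)

7.91


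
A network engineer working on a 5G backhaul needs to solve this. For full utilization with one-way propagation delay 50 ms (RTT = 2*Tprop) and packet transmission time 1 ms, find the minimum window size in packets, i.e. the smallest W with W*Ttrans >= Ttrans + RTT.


Given: Ttrans = 1 ms, RTT = 100 ms (= 2 * Tprop, Tprop = 50 ms)
Time until first ACK returns = Ttrans + RTT = 1 + 100 = 101 ms
Need W * Ttrans >= Ttrans + RTT  ->  W >= (Ttrans + RTT) / Ttrans
(Ttrans + RTT) / Ttrans = 101 / 1 = 101
W_min = ceil(101) = 101

101


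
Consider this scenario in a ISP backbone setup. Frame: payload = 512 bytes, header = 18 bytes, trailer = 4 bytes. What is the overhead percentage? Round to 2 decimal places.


Given: payload = 512 B, header = 18 B, trailer = 4 B
Overhead bytes = header + trailer = 18 + 4 = 22
Total frame = payload + overhead = 512 + 22 = 534
Overhead % = 22 / 534 * 100 = 4.1199% -> 4.12% (2 dp)

4.12


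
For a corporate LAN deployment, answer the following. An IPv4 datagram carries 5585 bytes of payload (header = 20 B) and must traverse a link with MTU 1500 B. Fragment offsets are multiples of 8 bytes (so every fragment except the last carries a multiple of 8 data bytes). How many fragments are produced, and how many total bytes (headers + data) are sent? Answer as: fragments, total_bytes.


Max data per non-final fragment = floor((MTU - header)/8)*8 = floor((1500 - 20)/8)*8 = floor(1480/8)*8 = 1480 B
Final fragment needs no 8-byte alignment: it can carry up to MTU - header = 1480 B
Non-final fragments needed = ceil((payload - 1480) / 1480) = ceil(4105/1480) = ceil(2.7736) = 3
Number of fragments = 3 + 1 = 4
Fragment sizes (data): 3 * 1480 B + 1145 B (last, 1145 <= 1480 OK)
Total bytes sent = payload + n_frags * header = 5585 + 4*20 = 5585 + 80 = 5665 B

4, 5665


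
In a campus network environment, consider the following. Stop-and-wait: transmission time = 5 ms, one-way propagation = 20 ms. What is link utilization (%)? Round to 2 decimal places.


Given: Ttrans = 5 ms, Tprop = 20 ms
RTT = 2 * Tprop = 2 * 20 = 40 ms
U = Ttrans / (Ttrans + RTT)
U = 5 / (5 + 40)
U = 5 / 45 = 0.111111
U% = 11.11%

11.11


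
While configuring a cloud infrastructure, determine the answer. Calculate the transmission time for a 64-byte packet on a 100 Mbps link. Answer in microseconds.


Given: packet = 64 bytes, bandwidth = 100 Mbps
Packet in bits = 64 * 8 = 512 bits
Bandwidth = 100 * 10^6 = 100000000 bps
Time = 512 / 100000000 seconds
Time in us = 512 * 10^6 / 100000000 = 5.12

5.12


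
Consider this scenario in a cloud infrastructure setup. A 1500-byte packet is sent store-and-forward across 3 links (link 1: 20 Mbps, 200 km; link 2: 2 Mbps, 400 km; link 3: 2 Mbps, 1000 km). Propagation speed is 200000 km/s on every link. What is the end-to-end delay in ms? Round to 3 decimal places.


Packet = 1500 bytes = 12000 bits. Store-and-forward: sum (t_trans + t_prop) per link.
Link 1: t_trans = 12000/(20*10^6) s = 0.6000 ms; t_prop = 200/200000 s = 1.0000 ms; subtotal = 1.6000 ms
Link 2: t_trans = 12000/(2*10^6) s = 6.0000 ms; t_prop = 400/200000 s = 2.0000 ms; subtotal = 8.0000 ms
Link 3: t_trans = 12000/(2*10^6) s = 6.0000 ms; t_prop = 1000/200000 s = 5.0000 ms; subtotal = 11.0000 ms
End-to-end = 1.6000 + 8.0000 + 11.0000 = 20.6000 ms -> 20.600 ms (3 dp)

20.600


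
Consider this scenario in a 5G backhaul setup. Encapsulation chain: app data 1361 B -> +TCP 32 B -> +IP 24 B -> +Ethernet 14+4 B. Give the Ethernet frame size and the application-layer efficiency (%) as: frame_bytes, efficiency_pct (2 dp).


TCP segment = 1361 + 32 = 1393 B
IP packet = 1393 + 24 = 1417 B
Ethernet frame = 1417 + 14 + 4 = 1435 B
Efficiency = app / frame = 1361 / 1435 = 0.948432 = 94.8432% -> 94.84% (2 dp)

1435, 94.84


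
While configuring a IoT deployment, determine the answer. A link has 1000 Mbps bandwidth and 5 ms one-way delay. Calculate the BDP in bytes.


Given: bandwidth = 1000 Mbps, delay = 5 ms
BDP in bits = 1000 * 10^6 * 5 / 1000
BDP in bits = 5000000
BDP in bytes = 5000000 / 8 = 625000

625000


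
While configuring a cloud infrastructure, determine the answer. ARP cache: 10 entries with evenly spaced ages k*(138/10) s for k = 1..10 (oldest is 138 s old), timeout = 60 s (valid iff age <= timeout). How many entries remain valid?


Ages are k * 138/10 s for k = 1..10 (spacing = 13.8000 s).
Entry k is valid iff k * 138/10 <= 60 iff k <= 10 * 60 / 138 = 4.3478
n_valid = floor(4.3478) = 4
(n_stale = 10 - 4 = 6)

4


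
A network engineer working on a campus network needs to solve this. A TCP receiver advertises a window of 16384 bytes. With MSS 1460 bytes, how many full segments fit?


Given: RWND = 16384 bytes, MSS = 1460 bytes
Full segments = floor(RWND / MSS)
Full segments = floor(16384 / 1460)
Full segments = floor(11.2219) = 11

11


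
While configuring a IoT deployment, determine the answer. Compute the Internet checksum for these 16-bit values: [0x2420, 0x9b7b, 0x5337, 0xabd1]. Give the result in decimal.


Given words: [0x2420, 0x9b7b, 0x5337, 0xabd1]
Step 1: Sum all words
Raw sum = 9248 + 39803 + 21303 + 43985 = 114339
Step 2: Fold carry: (48803 + 1) = 48804
One's complement = ~48804 & 0xFFFF = 16731

16731


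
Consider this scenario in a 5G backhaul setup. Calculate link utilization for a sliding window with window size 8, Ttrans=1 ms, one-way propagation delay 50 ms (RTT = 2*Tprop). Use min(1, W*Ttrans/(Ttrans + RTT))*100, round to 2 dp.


Given: W = 8, Ttrans = 1 ms, RTT = 100 ms (= 2 * Tprop, Tprop = 50 ms)
Cycle time = Ttrans + RTT = 1 + 100 = 101 ms (first packet sent until its ACK returns)
W * Ttrans = 8 * 1 = 8 ms of sending per cycle
W * Ttrans / (Ttrans + RTT) = 8 / 101 = 0.079208
U = min(1, 0.079208) = 0.079208
U% = 7.92%

7.92


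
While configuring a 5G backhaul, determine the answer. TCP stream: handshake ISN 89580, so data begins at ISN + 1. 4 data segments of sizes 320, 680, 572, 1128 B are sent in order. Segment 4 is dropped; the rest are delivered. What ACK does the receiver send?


SYN uses sequence number 89580; first data byte = ISN + 1 = 89581.
Segment 1: SEQ = 89581, len = 320 B, covers [89581, 89900]
Segment 2: SEQ = 89901, len = 680 B, covers [89901, 90580]
Segment 3: SEQ = 90581, len = 572 B, covers [90581, 91152]
Segment 4: SEQ = 91153, len = 1128 B, covers [91153, 92280] [LOST]
In-order data received: bytes [89581, 91152] (segments 1..3).
Segment 4 missing -> gap begins at byte 91153.
Cumulative ACK = next expected in-order byte = 89581 + 320 + 680 + 572 = 91153

91153


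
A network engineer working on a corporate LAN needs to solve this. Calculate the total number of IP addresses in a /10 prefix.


Given: CIDR prefix /10
Host bits = 32 - 10 = 22
Total addresses = 2^22 = 4194304

4194304


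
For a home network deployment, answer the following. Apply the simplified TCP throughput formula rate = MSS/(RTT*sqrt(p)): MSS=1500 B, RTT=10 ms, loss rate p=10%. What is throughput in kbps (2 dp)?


Given: MSS = 1500 bytes, RTT = 10 ms, loss = 10%
RTT in seconds = 10 / 1000 = 0.01
Loss rate = 10% = 0.1
sqrt(loss) = sqrt(0.1) = 0.316227766017
Throughput (bytes/s) = 1500 / (0.01 * 0.316227766017) = 474341.6490
Throughput (kbps) = 474341.6490 * 8 / 1000 = 3794.733192 -> 3794.73 kbps (2 dp)

3794.73


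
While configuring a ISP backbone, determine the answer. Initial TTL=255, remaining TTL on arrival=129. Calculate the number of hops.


Given: initial TTL = 255, received TTL = 129
Hops = initial TTL - received TTL
Hops = 255 - 129 = 126

126


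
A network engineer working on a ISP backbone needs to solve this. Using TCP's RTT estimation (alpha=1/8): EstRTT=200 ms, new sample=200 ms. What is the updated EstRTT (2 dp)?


Given: EstRTT = 200 ms, SampleRTT = 200 ms, alpha = 1/8
New EstRTT = (1 - alpha) * EstRTT + alpha * SampleRTT
(7/8) * 200 = 175
(1/8) * 200 = 25
New EstRTT = 175 + 25 = 200 ms -> 200.00 ms (2 dp)

200.00


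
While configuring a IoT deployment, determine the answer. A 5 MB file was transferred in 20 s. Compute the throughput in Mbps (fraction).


Given: file = 5 MB, time = 20 s
File in Mb = 5 * 8 = 40 Mb
Throughput = 40 / 20 Mbps
Throughput = 2 Mbps

2


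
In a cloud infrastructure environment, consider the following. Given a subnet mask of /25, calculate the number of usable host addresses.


Given: subnet mask /25
Host bits = 32 - 25 = 7
Total addresses = 2^7 = 128
Usable hosts = 128 - 2 (network + broadcast) = 126

126


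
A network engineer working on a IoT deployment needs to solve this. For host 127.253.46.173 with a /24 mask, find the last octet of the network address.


Given: IP = 127.253.46.173, prefix = /24
Subnet mask = 255.255.255.0
Last octet of IP: 173
Last octet of mask: 0
Network last octet = 173 AND 0 = 0

0


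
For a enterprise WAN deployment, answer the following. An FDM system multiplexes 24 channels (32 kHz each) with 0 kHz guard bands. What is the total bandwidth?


Given: 24 channels, 32 kHz each, guard = 0 kHz
Channel bandwidth = 24 * 32 = 768 kHz
Guard bands = 23 gaps * 0 kHz = 0 kHz
Total = 768 + 0 = 768 kHz

768


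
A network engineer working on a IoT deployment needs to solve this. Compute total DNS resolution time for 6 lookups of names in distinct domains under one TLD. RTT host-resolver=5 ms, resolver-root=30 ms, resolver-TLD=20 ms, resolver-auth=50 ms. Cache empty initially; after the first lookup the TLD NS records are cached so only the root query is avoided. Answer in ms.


Lookup 1 (cold cache): local + root + TLD + auth = 5 + 30 + 20 + 50 = 105 ms
Lookups 2..6 (TLD NS cached -> skip root; new domain -> still ask TLD and auth): local + TLD + auth = 5 + 20 + 50 = 75 ms each
Remaining 5 lookups: 5 * 75 = 375 ms
Total = 105 + 375 = 480 ms

480


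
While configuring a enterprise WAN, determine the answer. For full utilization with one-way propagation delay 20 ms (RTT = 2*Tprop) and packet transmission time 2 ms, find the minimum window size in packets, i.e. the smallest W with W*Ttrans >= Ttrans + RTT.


Given: Ttrans = 2 ms, RTT = 40 ms (= 2 * Tprop, Tprop = 20 ms)
Time until first ACK returns = Ttrans + RTT = 2 + 40 = 42 ms
Need W * Ttrans >= Ttrans + RTT  ->  W >= (Ttrans + RTT) / Ttrans
(Ttrans + RTT) / Ttrans = 42 / 2 = 21
W_min = ceil(21) = 21

21


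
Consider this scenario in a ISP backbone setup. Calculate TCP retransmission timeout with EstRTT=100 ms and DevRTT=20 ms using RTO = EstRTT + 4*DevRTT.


Given: EstRTT = 100 ms, DevRTT = 20 ms
Timeout = EstRTT + 4 * DevRTT
4 * DevRTT = 4 * 20 = 80
Timeout = 100 + 80 = 180 ms

180


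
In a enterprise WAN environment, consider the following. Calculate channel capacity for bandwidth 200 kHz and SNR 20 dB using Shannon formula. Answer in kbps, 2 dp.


Given: B = 200 kHz, SNR = 20 dB
SNR linear = 10^(20/10) = 100
1 + SNR = 101
log2(101) = 6.6582114828
C = 200 * 1000 * 6.6582114828 = 1331642.2966 bps
C = 1331.642297 kbps -> 1331.64 kbps (2 dp)

1331.64


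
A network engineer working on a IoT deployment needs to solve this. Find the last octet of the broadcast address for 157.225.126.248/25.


Given: IP = 157.225.126.248, prefix = /25
Host bits = 32 - 25 = 7
Network last octet = 248 AND mask = 128
Host part size = 2^7 - 1 = 127
Broadcast last octet = 128 OR 127 = 255

255


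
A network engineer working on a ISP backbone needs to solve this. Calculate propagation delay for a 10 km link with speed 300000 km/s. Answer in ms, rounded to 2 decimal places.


Given: distance = 10 km, speed = 300000 km/s
Delay = distance / speed = 10 / 300000 seconds
Delay in ms = 10 * 1000 / 300000
Delay = 0.0333 ms
Rounded to 2 dp = 0.03 ms

0.03


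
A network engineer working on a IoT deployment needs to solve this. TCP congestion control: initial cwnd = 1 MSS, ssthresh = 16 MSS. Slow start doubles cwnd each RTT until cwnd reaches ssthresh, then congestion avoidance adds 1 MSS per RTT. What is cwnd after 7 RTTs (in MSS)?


RTT 0: cwnd = 1 MSS (initial)
RTT 1: cwnd = 2 MSS (slow start, doubled)
RTT 2: cwnd = 4 MSS (slow start, doubled)
RTT 3: cwnd = 8 MSS (slow start, doubled)
RTT 4: cwnd = 16 MSS (slow start, doubled)
RTT 5: cwnd = 17 MSS (congestion avoidance, +1)
RTT 6: cwnd = 18 MSS (congestion avoidance, +1)
RTT 7: cwnd = 19 MSS (congestion avoidance, +1)

19


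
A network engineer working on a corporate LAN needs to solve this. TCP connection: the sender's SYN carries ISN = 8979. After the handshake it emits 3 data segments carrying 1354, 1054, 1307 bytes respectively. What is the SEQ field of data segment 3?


The SYN occupies sequence number ISN = 8979, so the first data byte is ISN + 1 = 8980.
SEQ of data segment i = (ISN + 1) + sum of payload sizes of segments 1..i-1.
Segment 1: SEQ = 8980, payload = 1354 bytes
Segment 2: SEQ = 10334, payload = 1054 bytes
Segment 3: SEQ = 11388, payload = 1307 bytes
SEQ of segment 3 = 8980 + 1354 + 1054 = 11388

11388


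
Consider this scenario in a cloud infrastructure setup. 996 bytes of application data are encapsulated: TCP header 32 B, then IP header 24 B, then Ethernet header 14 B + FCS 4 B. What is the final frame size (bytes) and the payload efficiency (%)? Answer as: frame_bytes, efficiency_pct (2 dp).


TCP segment = 996 + 32 = 1028 B
IP packet = 1028 + 24 = 1052 B
Ethernet frame = 1052 + 14 + 4 = 1070 B
Efficiency = app / frame = 996 / 1070 = 0.930841 = 93.0841% -> 93.08% (2 dp)

1070, 93.08


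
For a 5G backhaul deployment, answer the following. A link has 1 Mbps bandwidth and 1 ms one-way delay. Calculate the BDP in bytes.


Given: bandwidth = 1 Mbps, delay = 1 ms
BDP in bits = 1 * 10^6 * 1 / 1000
BDP in bits = 1000
BDP in bytes = 1000 / 8 = 125

125


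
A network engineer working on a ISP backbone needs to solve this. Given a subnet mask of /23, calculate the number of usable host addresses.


Given: subnet mask /23
Host bits = 32 - 23 = 9
Total addresses = 2^9 = 512
Usable hosts = 512 - 2 (network + broadcast) = 510

510


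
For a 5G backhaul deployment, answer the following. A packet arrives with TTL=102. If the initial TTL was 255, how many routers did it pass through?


Given: initial TTL = 255, received TTL = 102
Hops = initial TTL - received TTL
Hops = 255 - 102 = 153

153


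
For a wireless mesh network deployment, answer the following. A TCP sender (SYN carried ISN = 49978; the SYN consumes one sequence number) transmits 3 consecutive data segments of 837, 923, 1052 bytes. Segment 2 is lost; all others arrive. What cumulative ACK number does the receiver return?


SYN uses sequence number 49978; first data byte = ISN + 1 = 49979.
Segment 1: SEQ = 49979, len = 837 B, covers [49979, 50815]
Segment 2: SEQ = 50816, len = 923 B, covers [50816, 51738] [LOST]
Segment 3: SEQ = 51739, len = 1052 B, covers [51739, 52790]
In-order data received: bytes [49979, 50815] (segments 1..1).
Segment 2 missing -> gap begins at byte 50816; later segments buffered out of order.
Cumulative ACK = next expected in-order byte = 49979 + 837 = 50816

50816


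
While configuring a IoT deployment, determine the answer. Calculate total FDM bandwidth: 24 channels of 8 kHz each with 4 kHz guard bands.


Given: 24 channels, 8 kHz each, guard = 4 kHz
Channel bandwidth = 24 * 8 = 192 kHz
Guard bands = 23 gaps * 4 kHz = 92 kHz
Total = 192 + 92 = 284 kHz

284


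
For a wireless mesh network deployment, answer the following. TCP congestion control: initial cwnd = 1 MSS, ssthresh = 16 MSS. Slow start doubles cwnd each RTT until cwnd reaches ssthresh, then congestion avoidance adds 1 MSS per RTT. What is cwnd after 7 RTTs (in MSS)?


RTT 0: cwnd = 1 MSS (initial)
RTT 1: cwnd = 2 MSS (slow start, doubled)
RTT 2: cwnd = 4 MSS (slow start, doubled)
RTT 3: cwnd = 8 MSS (slow start, doubled)
RTT 4: cwnd = 16 MSS (slow start, doubled)
RTT 5: cwnd = 17 MSS (congestion avoidance, +1)
RTT 6: cwnd = 18 MSS (congestion avoidance, +1)
RTT 7: cwnd = 19 MSS (congestion avoidance, +1)

19


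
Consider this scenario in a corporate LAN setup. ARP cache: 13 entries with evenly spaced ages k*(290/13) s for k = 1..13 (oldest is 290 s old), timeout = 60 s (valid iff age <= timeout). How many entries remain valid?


Ages are k * 290/13 s for k = 1..13 (spacing = 22.3077 s).
Entry k is valid iff k * 290/13 <= 60 iff k <= 13 * 60 / 290 = 2.6897
n_valid = floor(2.6897) = 2
(n_stale = 13 - 2 = 11)

2


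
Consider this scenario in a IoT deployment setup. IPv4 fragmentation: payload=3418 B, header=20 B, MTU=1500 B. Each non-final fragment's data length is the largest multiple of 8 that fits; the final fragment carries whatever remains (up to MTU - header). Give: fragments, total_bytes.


Max data per non-final fragment = floor((MTU - header)/8)*8 = floor((1500 - 20)/8)*8 = floor(1480/8)*8 = 1480 B
Final fragment needs no 8-byte alignment: it can carry up to MTU - header = 1480 B
Non-final fragments needed = ceil((payload - 1480) / 1480) = ceil(1938/1480) = ceil(1.3095) = 2
Number of fragments = 2 + 1 = 3
Fragment sizes (data): 2 * 1480 B + 458 B (last, 458 <= 1480 OK)
Total bytes sent = payload + n_frags * header = 3418 + 3*20 = 3418 + 60 = 3478 B

3, 3478


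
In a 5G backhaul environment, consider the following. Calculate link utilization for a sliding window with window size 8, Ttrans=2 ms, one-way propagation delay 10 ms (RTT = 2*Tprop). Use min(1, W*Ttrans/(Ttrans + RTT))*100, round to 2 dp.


Given: W = 8, Ttrans = 2 ms, RTT = 20 ms (= 2 * Tprop, Tprop = 10 ms)
Cycle time = Ttrans + RTT = 2 + 20 = 22 ms (first packet sent until its ACK returns)
W * Ttrans = 8 * 2 = 16 ms of sending per cycle
W * Ttrans / (Ttrans + RTT) = 16 / 22 = 0.727273
U = min(1, 0.727273) = 0.727273
U% = 72.73%

72.73


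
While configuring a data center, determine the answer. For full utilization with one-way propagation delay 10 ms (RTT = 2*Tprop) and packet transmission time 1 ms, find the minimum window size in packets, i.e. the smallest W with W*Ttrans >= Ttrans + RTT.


Given: Ttrans = 1 ms, RTT = 20 ms (= 2 * Tprop, Tprop = 10 ms)
Time until first ACK returns = Ttrans + RTT = 1 + 20 = 21 ms
Need W * Ttrans >= Ttrans + RTT  ->  W >= (Ttrans + RTT) / Ttrans
(Ttrans + RTT) / Ttrans = 21 / 1 = 21
W_min = ceil(21) = 21

21


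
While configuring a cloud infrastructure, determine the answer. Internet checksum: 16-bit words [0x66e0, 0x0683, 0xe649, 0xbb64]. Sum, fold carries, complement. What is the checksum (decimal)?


Given words: [0x66e0, 0x0683, 0xe649, 0xbb64]
Step 1: Sum all words
Raw sum = 26336 + 1667 + 58953 + 47972 = 134928
Step 2: Fold carry: (3856 + 2) = 3858
One's complement = ~3858 & 0xFFFF = 61677

61677


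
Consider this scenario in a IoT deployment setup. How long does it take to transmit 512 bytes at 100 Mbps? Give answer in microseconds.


Given: packet = 512 bytes, bandwidth = 100 Mbps
Packet in bits = 512 * 8 = 4096 bits
Bandwidth = 100 * 10^6 = 100000000 bps
Time = 4096 / 100000000 seconds
Time in us = 4096 * 10^6 / 100000000 = 40.96

40.96


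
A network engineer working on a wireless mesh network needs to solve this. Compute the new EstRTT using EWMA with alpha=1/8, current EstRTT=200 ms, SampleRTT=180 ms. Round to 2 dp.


Given: EstRTT = 200 ms, SampleRTT = 180 ms, alpha = 1/8
New EstRTT = (1 - alpha) * EstRTT + alpha * SampleRTT
(7/8) * 200 = 175
(1/8) * 180 = 22.5
New EstRTT = 175 + 22.5 = 197.5 ms -> 197.50 ms (2 dp)

197.50


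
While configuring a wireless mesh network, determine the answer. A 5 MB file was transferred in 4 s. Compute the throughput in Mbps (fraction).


Given: file = 5 MB, time = 4 s
File in Mb = 5 * 8 = 40 Mb
Throughput = 40 / 4 Mbps
Throughput = 10 Mbps

10


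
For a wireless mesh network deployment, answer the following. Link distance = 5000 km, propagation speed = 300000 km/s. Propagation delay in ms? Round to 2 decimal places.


Given: distance = 5000 km, speed = 300000 km/s
Delay = distance / speed = 5000 / 300000 seconds
Delay in ms = 5000 * 1000 / 300000
Delay = 16.6667 ms
Rounded to 2 dp = 16.67 ms

16.67


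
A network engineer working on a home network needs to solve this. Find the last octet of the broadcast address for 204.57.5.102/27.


Given: IP = 204.57.5.102, prefix = /27
Host bits = 32 - 27 = 5
Network last octet = 102 AND mask = 96
Host part size = 2^5 - 1 = 31
Broadcast last octet = 96 OR 31 = 127

127


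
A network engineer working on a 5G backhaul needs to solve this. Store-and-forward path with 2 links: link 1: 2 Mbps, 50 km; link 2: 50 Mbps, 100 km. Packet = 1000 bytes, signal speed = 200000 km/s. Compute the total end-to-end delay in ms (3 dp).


Packet = 1000 bytes = 8000 bits. Store-and-forward: sum (t_trans + t_prop) per link.
Link 1: t_trans = 8000/(2*10^6) s = 4.0000 ms; t_prop = 50/200000 s = 0.2500 ms; subtotal = 4.2500 ms
Link 2: t_trans = 8000/(50*10^6) s = 0.1600 ms; t_prop = 100/200000 s = 0.5000 ms; subtotal = 0.6600 ms
End-to-end = 4.2500 + 0.6600 = 4.9100 ms -> 4.910 ms (3 dp)

4.910


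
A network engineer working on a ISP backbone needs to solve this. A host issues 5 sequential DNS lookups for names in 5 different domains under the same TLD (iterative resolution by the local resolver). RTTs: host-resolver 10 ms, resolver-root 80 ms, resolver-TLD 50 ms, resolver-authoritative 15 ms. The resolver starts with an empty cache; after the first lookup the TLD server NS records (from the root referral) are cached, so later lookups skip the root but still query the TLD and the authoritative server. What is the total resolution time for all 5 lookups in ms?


Lookup 1 (cold cache): local + root + TLD + auth = 10 + 80 + 50 + 15 = 155 ms
Lookups 2..5 (TLD NS cached -> skip root; new domain -> still ask TLD and auth): local + TLD + auth = 10 + 50 + 15 = 75 ms each
Remaining 4 lookups: 4 * 75 = 300 ms
Total = 155 + 300 = 455 ms

455


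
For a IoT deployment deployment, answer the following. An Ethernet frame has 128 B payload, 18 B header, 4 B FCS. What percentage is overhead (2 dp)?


Given: payload = 128 B, header = 18 B, trailer = 4 B
Overhead bytes = header + trailer = 18 + 4 = 22
Total frame = payload + overhead = 128 + 22 = 150
Overhead % = 22 / 150 * 100 = 14.6667% -> 14.67% (2 dp)

14.67


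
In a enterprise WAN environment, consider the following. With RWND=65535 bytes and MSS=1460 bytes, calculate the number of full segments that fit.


Given: RWND = 65535 bytes, MSS = 1460 bytes
Full segments = floor(RWND / MSS)
Full segments = floor(65535 / 1460)
Full segments = floor(44.887) = 44

44


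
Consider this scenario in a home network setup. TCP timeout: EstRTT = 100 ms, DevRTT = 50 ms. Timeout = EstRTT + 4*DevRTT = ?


Given: EstRTT = 100 ms, DevRTT = 50 ms
Timeout = EstRTT + 4 * DevRTT
4 * DevRTT = 4 * 50 = 200
Timeout = 100 + 200 = 300 ms

300


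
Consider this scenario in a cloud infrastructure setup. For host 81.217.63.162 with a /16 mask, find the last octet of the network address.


Given: IP = 81.217.63.162, prefix = /16
Subnet mask = 255.255.0.0
Last octet of IP: 162
Last octet of mask: 0
Network last octet = 162 AND 0 = 0

0


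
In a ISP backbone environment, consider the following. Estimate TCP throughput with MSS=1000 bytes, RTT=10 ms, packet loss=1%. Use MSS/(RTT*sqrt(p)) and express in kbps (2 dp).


Given: MSS = 1000 bytes, RTT = 10 ms, loss = 1%
RTT in seconds = 10 / 1000 = 0.01
Loss rate = 1% = 0.01
sqrt(loss) = sqrt(0.01) = 0.1
Throughput (bytes/s) = 1000 / (0.01 * 0.1) = 1000000.0000
Throughput (kbps) = 1000000.0000 * 8 / 1000 = 8000.000000 -> 8000.00 kbps (2 dp)

8000.00


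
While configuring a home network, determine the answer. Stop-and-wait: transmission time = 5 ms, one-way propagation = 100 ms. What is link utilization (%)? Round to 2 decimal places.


Given: Ttrans = 5 ms, Tprop = 100 ms
RTT = 2 * Tprop = 2 * 100 = 200 ms
U = Ttrans / (Ttrans + RTT)
U = 5 / (5 + 200)
U = 5 / 205 = 0.02439
U% = 2.44%

2.44


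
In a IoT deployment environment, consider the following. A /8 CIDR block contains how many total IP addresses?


Given: CIDR prefix /8
Host bits = 32 - 8 = 24
Total addresses = 2^24 = 16777216

16777216


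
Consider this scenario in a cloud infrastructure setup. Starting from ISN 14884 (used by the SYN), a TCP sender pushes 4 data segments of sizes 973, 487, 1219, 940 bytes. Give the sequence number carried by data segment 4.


The SYN occupies sequence number ISN = 14884, so the first data byte is ISN + 1 = 14885.
SEQ of data segment i = (ISN + 1) + sum of payload sizes of segments 1..i-1.
Segment 1: SEQ = 14885, payload = 973 bytes
Segment 2: SEQ = 15858, payload = 487 bytes
Segment 3: SEQ = 16345, payload = 1219 bytes
Segment 4: SEQ = 17564, payload = 940 bytes
SEQ of segment 4 = 14885 + 973 + 487 + 1219 = 17564

17564


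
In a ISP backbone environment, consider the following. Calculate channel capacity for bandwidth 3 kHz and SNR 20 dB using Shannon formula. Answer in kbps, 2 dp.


Given: B = 3 kHz, SNR = 20 dB
SNR linear = 10^(20/10) = 100
1 + SNR = 101
log2(101) = 6.6582114828
C = 3 * 1000 * 6.6582114828 = 19974.6344 bps
C = 19.974634 kbps -> 19.97 kbps (2 dp)

19.97


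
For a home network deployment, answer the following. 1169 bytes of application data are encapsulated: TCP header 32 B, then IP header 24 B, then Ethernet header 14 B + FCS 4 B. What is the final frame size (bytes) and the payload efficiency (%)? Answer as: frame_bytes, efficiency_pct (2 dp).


TCP segment = 1169 + 32 = 1201 B
IP packet = 1201 + 24 = 1225 B
Ethernet frame = 1225 + 14 + 4 = 1243 B
Efficiency = app / frame = 1169 / 1243 = 0.940467 = 94.0467% -> 94.05% (2 dp)

1243, 94.05


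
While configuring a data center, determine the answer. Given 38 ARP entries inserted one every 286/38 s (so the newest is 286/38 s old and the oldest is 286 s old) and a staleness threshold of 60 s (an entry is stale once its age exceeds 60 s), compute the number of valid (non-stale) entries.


Ages are k * 286/38 s for k = 1..38 (spacing = 7.5263 s).
Entry k is valid iff k * 286/38 <= 60 iff k <= 38 * 60 / 286 = 7.9720
n_valid = floor(7.9720) = 7
(n_stale = 38 - 7 = 31)

7


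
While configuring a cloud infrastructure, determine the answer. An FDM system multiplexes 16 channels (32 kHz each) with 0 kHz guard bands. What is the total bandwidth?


Given: 16 channels, 32 kHz each, guard = 0 kHz
Channel bandwidth = 16 * 32 = 512 kHz
Guard bands = 15 gaps * 0 kHz = 0 kHz
Total = 512 + 0 = 512 kHz

512


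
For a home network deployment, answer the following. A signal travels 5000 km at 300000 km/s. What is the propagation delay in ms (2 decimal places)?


Given: distance = 5000 km, speed = 300000 km/s
Delay = distance / speed = 5000 / 300000 seconds
Delay in ms = 5000 * 1000 / 300000
Delay = 16.6667 ms
Rounded to 2 dp = 16.67 ms

16.67


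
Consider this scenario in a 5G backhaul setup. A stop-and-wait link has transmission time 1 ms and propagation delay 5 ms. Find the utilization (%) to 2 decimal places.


Given: Ttrans = 1 ms, Tprop = 5 ms
RTT = 2 * Tprop = 2 * 5 = 10 ms
U = Ttrans / (Ttrans + RTT)
U = 1 / (1 + 10)
U = 1 / 11 = 0.090909
U% = 9.09%

9.09


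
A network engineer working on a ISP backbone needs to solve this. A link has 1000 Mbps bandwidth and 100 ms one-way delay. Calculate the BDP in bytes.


Given: bandwidth = 1000 Mbps, delay = 100 ms
BDP in bits = 1000 * 10^6 * 100 / 1000
BDP in bits = 100000000
BDP in bytes = 100000000 / 8 = 12500000

12500000


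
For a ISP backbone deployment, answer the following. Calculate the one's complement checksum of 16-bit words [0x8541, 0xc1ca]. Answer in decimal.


Given words: [0x8541, 0xc1ca]
Step 1: Sum all words
Raw sum = 34113 + 49610 = 83723
Step 2: Fold carry: (18187 + 1) = 18188
One's complement = ~18188 & 0xFFFF = 47347

47347


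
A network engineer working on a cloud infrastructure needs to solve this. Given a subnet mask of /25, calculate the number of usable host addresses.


Given: subnet mask /25
Host bits = 32 - 25 = 7
Total addresses = 2^7 = 128
Usable hosts = 128 - 2 (network + broadcast) = 126

126


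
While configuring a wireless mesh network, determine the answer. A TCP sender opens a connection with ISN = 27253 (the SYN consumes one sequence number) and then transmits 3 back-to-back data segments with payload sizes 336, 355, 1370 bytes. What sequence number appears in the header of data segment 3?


The SYN occupies sequence number ISN = 27253, so the first data byte is ISN + 1 = 27254.
SEQ of data segment i = (ISN + 1) + sum of payload sizes of segments 1..i-1.
Segment 1: SEQ = 27254, payload = 336 bytes
Segment 2: SEQ = 27590, payload = 355 bytes
Segment 3: SEQ = 27945, payload = 1370 bytes
SEQ of segment 3 = 27254 + 336 + 355 = 27945

27945


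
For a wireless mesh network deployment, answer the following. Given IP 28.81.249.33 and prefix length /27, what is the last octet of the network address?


Given: IP = 28.81.249.33, prefix = /27
Subnet mask = 255.255.255.224
Last octet of IP: 33
Last octet of mask: 224
Network last octet = 33 AND 224 = 32

32


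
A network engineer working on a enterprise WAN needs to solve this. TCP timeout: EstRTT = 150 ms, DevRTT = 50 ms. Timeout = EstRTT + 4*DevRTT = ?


Given: EstRTT = 150 ms, DevRTT = 50 ms
Timeout = EstRTT + 4 * DevRTT
4 * DevRTT = 4 * 50 = 200
Timeout = 150 + 200 = 350 ms

350


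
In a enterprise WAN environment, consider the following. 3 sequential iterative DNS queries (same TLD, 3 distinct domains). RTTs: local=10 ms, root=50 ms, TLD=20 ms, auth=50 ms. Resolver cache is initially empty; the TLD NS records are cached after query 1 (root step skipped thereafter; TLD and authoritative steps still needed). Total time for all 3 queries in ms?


Lookup 1 (cold cache): local + root + TLD + auth = 10 + 50 + 20 + 50 = 130 ms
Lookups 2..3 (TLD NS cached -> skip root; new domain -> still ask TLD and auth): local + TLD + auth = 10 + 20 + 50 = 80 ms each
Remaining 2 lookups: 2 * 80 = 160 ms
Total = 130 + 160 = 290 ms

290


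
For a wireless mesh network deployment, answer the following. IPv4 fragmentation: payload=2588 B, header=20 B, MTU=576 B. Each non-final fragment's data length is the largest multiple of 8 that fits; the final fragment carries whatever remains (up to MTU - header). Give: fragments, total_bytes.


Max data per non-final fragment = floor((MTU - header)/8)*8 = floor((576 - 20)/8)*8 = floor(556/8)*8 = 552 B
Final fragment needs no 8-byte alignment: it can carry up to MTU - header = 556 B
Non-final fragments needed = ceil((payload - 556) / 552) = ceil(2032/552) = ceil(3.6812) = 4
Number of fragments = 4 + 1 = 5
Fragment sizes (data): 4 * 552 B + 380 B (last, 380 <= 556 OK)
Total bytes sent = payload + n_frags * header = 2588 + 5*20 = 2588 + 100 = 2688 B

5, 2688


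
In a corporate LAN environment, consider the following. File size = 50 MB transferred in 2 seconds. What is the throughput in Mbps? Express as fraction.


Given: file = 50 MB, time = 2 s
File in Mb = 50 * 8 = 400 Mb
Throughput = 400 / 2 Mbps
Throughput = 200 Mbps

200


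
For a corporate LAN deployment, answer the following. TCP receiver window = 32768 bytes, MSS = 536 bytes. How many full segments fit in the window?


Given: RWND = 32768 bytes, MSS = 536 bytes
Full segments = floor(RWND / MSS)
Full segments = floor(32768 / 536)
Full segments = floor(61.1343) = 61

61


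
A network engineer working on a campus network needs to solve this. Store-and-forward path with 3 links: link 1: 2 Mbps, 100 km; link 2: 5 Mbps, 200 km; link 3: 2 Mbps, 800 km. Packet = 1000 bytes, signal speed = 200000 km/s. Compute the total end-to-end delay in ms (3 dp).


Packet = 1000 bytes = 8000 bits. Store-and-forward: sum (t_trans + t_prop) per link.
Link 1: t_trans = 8000/(2*10^6) s = 4.0000 ms; t_prop = 100/200000 s = 0.5000 ms; subtotal = 4.5000 ms
Link 2: t_trans = 8000/(5*10^6) s = 1.6000 ms; t_prop = 200/200000 s = 1.0000 ms; subtotal = 2.6000 ms
Link 3: t_trans = 8000/(2*10^6) s = 4.0000 ms; t_prop = 800/200000 s = 4.0000 ms; subtotal = 8.0000 ms
End-to-end = 4.5000 + 2.6000 + 8.0000 = 15.1000 ms -> 15.100 ms (3 dp)

15.100


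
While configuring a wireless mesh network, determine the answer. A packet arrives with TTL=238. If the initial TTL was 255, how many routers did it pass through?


Given: initial TTL = 255, received TTL = 238
Hops = initial TTL - received TTL
Hops = 255 - 238 = 17

17


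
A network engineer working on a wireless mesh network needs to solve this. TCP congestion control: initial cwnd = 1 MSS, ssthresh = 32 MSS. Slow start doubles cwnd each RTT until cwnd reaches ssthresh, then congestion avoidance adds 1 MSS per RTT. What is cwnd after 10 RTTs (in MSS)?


RTT 0: cwnd = 1 MSS (initial)
RTT 1: cwnd = 2 MSS (slow start, doubled)
RTT 2: cwnd = 4 MSS (slow start, doubled)
RTT 3: cwnd = 8 MSS (slow start, doubled)
RTT 4: cwnd = 16 MSS (slow start, doubled)
RTT 5: cwnd = 32 MSS (slow start, doubled)
RTT 6: cwnd = 33 MSS (congestion avoidance, +1)
RTT 7: cwnd = 34 MSS (congestion avoidance, +1)
RTT 8: cwnd = 35 MSS (congestion avoidance, +1)
RTT 9: cwnd = 36 MSS (congestion avoidance, +1)
RTT 10: cwnd = 37 MSS (congestion avoidance, +1)

37


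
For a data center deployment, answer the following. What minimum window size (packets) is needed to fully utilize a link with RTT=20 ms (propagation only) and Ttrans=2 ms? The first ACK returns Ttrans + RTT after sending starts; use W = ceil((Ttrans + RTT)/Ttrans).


Given: Ttrans = 2 ms, RTT = 20 ms (= 2 * Tprop, Tprop = 10 ms)
Time until first ACK returns = Ttrans + RTT = 2 + 20 = 22 ms
Need W * Ttrans >= Ttrans + RTT  ->  W >= (Ttrans + RTT) / Ttrans
(Ttrans + RTT) / Ttrans = 22 / 2 = 11
W_min = ceil(11) = 11

11


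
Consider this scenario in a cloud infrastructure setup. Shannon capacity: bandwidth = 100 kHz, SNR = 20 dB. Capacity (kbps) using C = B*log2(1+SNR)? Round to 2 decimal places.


Given: B = 100 kHz, SNR = 20 dB
SNR linear = 10^(20/10) = 100
1 + SNR = 101
log2(101) = 6.6582114828
C = 100 * 1000 * 6.6582114828 = 665821.1483 bps
C = 665.821148 kbps -> 665.82 kbps (2 dp)

665.82


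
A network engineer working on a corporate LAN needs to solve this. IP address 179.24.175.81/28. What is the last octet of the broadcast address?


Given: IP = 179.24.175.81, prefix = /28
Host bits = 32 - 28 = 4
Network last octet = 81 AND mask = 80
Host part size = 2^4 - 1 = 15
Broadcast last octet = 80 OR 15 = 95

95


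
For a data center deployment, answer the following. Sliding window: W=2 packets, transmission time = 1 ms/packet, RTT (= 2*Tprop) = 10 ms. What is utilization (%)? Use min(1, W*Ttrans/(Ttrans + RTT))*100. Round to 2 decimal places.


Given: W = 2, Ttrans = 1 ms, RTT = 10 ms (= 2 * Tprop, Tprop = 5 ms)
Cycle time = Ttrans + RTT = 1 + 10 = 11 ms (first packet sent until its ACK returns)
W * Ttrans = 2 * 1 = 2 ms of sending per cycle
W * Ttrans / (Ttrans + RTT) = 2 / 11 = 0.181818
U = min(1, 0.181818) = 0.181818
U% = 18.18%

18.18


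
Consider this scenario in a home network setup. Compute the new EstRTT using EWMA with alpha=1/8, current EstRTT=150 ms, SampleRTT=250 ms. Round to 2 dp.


Given: EstRTT = 150 ms, SampleRTT = 250 ms, alpha = 1/8
New EstRTT = (1 - alpha) * EstRTT + alpha * SampleRTT
(7/8) * 150 = 131.25
(1/8) * 250 = 31.25
New EstRTT = 131.25 + 31.25 = 162.5 ms -> 162.50 ms (2 dp)

162.50


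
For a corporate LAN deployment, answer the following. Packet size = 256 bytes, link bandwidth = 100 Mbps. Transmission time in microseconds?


Given: packet = 256 bytes, bandwidth = 100 Mbps
Packet in bits = 256 * 8 = 2048 bits
Bandwidth = 100 * 10^6 = 100000000 bps
Time = 2048 / 100000000 seconds
Time in us = 2048 * 10^6 / 100000000 = 20.48

20.48


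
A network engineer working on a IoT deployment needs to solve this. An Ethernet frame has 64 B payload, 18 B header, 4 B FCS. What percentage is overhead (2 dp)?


Given: payload = 64 B, header = 18 B, trailer = 4 B
Overhead bytes = header + trailer = 18 + 4 = 22
Total frame = payload + overhead = 64 + 22 = 86
Overhead % = 22 / 86 * 100 = 25.5814% -> 25.58% (2 dp)

25.58


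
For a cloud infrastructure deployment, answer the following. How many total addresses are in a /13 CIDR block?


Given: CIDR prefix /13
Host bits = 32 - 13 = 19
Total addresses = 2^19 = 524288

524288


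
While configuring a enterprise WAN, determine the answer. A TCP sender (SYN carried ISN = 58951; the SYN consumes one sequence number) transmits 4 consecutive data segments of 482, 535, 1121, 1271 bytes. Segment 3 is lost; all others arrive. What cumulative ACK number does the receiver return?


SYN uses sequence number 58951; first data byte = ISN + 1 = 58952.
Segment 1: SEQ = 58952, len = 482 B, covers [58952, 59433]
Segment 2: SEQ = 59434, len = 535 B, covers [59434, 59968]
Segment 3: SEQ = 59969, len = 1121 B, covers [59969, 61089] [LOST]
Segment 4: SEQ = 61090, len = 1271 B, covers [61090, 62360]
In-order data received: bytes [58952, 59968] (segments 1..2).
Segment 3 missing -> gap begins at byte 59969; later segments buffered out of order.
Cumulative ACK = next expected in-order byte = 58952 + 482 + 535 = 59969

59969
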